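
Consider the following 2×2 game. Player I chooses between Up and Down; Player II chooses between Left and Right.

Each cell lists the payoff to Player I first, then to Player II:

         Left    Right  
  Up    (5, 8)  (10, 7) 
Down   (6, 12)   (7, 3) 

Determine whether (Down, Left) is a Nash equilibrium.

At (Down, Left), Player I earns 6; switching to Up would give 5, so Player I has no profitable deviation.
Player II earns 12; switching to Right would give 3, so Player II has no profitable deviation.
Neither player can gain by a unilateral deviation, so this profile is a Nash equilibrium.

Yes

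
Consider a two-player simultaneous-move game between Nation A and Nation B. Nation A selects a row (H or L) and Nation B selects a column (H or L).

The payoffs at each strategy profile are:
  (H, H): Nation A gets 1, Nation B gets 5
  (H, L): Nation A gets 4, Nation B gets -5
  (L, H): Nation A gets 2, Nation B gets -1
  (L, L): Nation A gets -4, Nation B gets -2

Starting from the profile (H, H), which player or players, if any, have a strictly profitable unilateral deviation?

Nation A at (H, H) earns 1; deviating to L yields 2 — a strict improvement.
Nation B earns 5; deviating to L yields -5 — not better.
Only Nation A has a strictly profitable deviation.

Nation A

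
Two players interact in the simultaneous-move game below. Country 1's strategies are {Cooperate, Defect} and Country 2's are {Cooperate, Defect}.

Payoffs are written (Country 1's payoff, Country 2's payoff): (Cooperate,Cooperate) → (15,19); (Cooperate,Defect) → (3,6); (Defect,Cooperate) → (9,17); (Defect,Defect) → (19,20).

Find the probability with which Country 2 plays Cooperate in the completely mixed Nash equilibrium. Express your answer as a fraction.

Let y be the probability that Country 2 plays Cooperate. In a completely mixed equilibrium, Country 1 must be indifferent between Cooperate and Defect.
Country 1's expected payoff from Cooperate is 15y + 3(1−y); from Defect it is 9y + 19(1−y).
Setting these equal: 12y + 3 = −10y + 19, so y = 8/11.

8/11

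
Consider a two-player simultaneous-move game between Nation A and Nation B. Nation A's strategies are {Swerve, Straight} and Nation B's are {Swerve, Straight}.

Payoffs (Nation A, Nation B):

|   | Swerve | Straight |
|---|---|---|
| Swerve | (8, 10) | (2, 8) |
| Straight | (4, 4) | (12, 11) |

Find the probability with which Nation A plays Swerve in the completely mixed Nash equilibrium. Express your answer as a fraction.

7/9

Let r be the probability that Nation A plays Swerve. In a completely mixed equilibrium, Nation B must be indifferent between Swerve and Straight.
Nation B's expected payoff from Swerve is 10r + 4(1−r); from Straight it is 8r + 11(1−r).
Setting these equal: 6r + 4 = −3r + 11, so r = 7/9.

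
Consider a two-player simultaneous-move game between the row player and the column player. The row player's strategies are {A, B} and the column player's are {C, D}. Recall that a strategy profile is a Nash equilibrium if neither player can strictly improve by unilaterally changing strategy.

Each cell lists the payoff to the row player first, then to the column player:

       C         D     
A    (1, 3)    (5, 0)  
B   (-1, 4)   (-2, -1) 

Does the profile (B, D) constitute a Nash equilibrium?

At (B, D), the row player earns -2; switching to A would give 5, so the row player would deviate.
The column player earns -1; switching to C would give 4, so the column player would deviate.
Since at least one player can profitably deviate, this is not a Nash equilibrium.

No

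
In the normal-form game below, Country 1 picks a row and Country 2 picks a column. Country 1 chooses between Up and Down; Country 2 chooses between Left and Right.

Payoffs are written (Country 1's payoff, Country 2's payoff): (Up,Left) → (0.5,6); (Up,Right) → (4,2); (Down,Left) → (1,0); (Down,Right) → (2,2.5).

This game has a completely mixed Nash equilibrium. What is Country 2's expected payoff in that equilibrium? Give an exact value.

30/13

First find x, the probability Country 1 plays Up, from Country 2's indifference between Left and Right: 6x = 2x + 2.5(1−x), giving x = 5/13.
Since Country 2 is indifferent in equilibrium, Country 2's expected payoff equals the payoff from either column against (5/13, 8/13). Using Left: 6(5/13) = 30/13.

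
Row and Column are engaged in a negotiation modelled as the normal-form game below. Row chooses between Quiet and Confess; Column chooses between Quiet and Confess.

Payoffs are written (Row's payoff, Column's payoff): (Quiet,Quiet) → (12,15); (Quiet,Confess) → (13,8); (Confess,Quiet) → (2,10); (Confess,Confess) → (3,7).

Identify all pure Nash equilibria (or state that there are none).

(Quiet, Quiet): Row gets 12 ≥ 2 from Confess, and Column gets 15 ≥ 8 from Confess — Nash equilibrium.
(Quiet, Confess): Column prefers Quiet (15 > 8) — not an equilibrium.
(Confess, Quiet): Row prefers Quiet (12 > 2) — not an equilibrium.
(Confess, Confess): Row prefers Quiet (13 > 3); Column prefers Quiet (10 > 7) — not an equilibrium.

(Quiet, Quiet)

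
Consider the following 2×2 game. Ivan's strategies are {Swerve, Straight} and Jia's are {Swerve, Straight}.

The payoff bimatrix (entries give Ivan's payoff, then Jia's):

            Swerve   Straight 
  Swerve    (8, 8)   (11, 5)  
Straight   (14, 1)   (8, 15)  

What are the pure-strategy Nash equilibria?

none

(Swerve, Swerve): Ivan prefers Straight (14 > 8) — not an equilibrium.
(Swerve, Straight): Jia prefers Swerve (8 > 5) — not an equilibrium.
(Straight, Swerve): Jia prefers Straight (15 > 1) — not an equilibrium.
(Straight, Straight): Ivan prefers Swerve (11 > 8) — not an equilibrium.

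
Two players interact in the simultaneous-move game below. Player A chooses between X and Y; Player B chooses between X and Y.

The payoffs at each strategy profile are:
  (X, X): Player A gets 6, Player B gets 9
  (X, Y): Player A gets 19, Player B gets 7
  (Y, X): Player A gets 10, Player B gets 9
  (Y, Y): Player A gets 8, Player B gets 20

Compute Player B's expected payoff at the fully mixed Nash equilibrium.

First find x, the probability Player A plays X, from Player B's indifference between X and Y: 9x + 9(1−x) = 7x + 20(1−x), giving x = 11/13.
Since Player B is indifferent in equilibrium, Player B's expected payoff equals the payoff from either column against (11/13, 2/13). Using X: 9(11/13) + 9(2/13) = 9.

9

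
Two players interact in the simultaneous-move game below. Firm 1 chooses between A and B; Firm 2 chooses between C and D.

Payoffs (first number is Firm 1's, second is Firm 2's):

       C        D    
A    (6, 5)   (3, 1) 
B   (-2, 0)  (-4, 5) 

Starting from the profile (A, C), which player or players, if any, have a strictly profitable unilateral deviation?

Neither

Firm 1 at (A, C) earns 6; deviating to B yields -2 — not better.
Firm 2 earns 5; deviating to D yields 1 — not better.
Neither player can strictly improve; the profile is a Nash equilibrium.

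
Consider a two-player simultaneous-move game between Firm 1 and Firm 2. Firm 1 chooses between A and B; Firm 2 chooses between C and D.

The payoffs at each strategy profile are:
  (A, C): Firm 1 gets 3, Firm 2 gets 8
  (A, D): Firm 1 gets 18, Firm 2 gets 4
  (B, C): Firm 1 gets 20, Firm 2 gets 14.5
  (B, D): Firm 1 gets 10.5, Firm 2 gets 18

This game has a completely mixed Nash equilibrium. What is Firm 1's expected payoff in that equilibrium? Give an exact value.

657/49

First find q, the probability Firm 2 plays C, from Firm 1's indifference between A and B: 3q + 18(1−q) = 20q + 10.5(1−q), giving q = 15/49.
Since Firm 1 is indifferent in equilibrium, Firm 1's expected payoff equals the payoff from either row against (15/49, 34/49). Using A: 3(15/49) + 18(34/49) = 657/49.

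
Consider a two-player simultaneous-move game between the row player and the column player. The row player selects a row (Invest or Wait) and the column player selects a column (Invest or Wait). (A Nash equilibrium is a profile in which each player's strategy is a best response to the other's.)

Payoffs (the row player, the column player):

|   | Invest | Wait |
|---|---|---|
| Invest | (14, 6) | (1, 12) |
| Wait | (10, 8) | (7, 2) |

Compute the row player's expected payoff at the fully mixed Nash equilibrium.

First find y, the probability the column player plays Invest, from the row player's indifference between Invest and Wait: 14y + (1−y) = 10y + 7(1−y), giving y = 3/5.
Since the row player is indifferent in equilibrium, the row player's expected payoff equals the payoff from either row against (3/5, 2/5). Using Invest: 14(3/5) + (2/5) = 44/5.

44/5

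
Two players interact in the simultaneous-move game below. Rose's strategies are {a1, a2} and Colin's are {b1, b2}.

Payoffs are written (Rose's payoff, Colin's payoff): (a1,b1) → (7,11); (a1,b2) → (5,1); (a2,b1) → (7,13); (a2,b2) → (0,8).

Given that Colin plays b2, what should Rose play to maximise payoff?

Against b2, Rose earns 5 from a1 and 0 from a2.
So a1 is the best response.

a1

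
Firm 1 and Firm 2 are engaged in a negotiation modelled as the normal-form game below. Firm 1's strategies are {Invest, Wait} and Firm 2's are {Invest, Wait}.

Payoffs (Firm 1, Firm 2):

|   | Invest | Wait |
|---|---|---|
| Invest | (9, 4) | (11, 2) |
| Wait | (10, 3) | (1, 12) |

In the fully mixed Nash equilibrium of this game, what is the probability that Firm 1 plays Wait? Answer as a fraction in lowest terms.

Let p be the probability that Firm 1 plays Invest. In a completely mixed equilibrium, Firm 2 must be indifferent between Invest and Wait.
Firm 2's expected payoff from Invest is 4p + 3(1−p); from Wait it is 2p + 12(1−p).
Setting these equal: p + 3 = −10p + 12, so p = 9/11.
Therefore Firm 1 plays Wait with probability 1 − 9/11 = 2/11.

2/11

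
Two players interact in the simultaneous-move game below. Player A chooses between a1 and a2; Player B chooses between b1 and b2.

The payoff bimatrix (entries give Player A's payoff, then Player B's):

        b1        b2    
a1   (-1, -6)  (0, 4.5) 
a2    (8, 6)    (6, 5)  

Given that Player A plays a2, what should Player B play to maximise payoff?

Against a2, Player B earns 6 from b1 and 5 from b2.
So b1 is the best response.

b1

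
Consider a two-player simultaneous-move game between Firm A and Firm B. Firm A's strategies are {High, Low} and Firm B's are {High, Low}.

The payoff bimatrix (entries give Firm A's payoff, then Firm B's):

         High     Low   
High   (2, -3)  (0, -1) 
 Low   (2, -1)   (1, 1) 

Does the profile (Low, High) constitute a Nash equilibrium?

At (Low, High), Firm A earns 2; switching to High would give 2, so Firm A has no profitable deviation.
Firm B earns -1; switching to Low would give 1, so Firm B would deviate.
Since at least one player can profitably deviate, this is not a Nash equilibrium.

No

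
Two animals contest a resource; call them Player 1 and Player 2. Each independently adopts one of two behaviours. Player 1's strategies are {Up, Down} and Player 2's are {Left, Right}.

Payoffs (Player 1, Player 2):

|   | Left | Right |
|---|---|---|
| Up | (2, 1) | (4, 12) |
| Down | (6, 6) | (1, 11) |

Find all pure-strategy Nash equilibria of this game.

(Up, Right)

(Up, Left): Player 1 prefers Down (6 > 2); Player 2 prefers Right (12 > 1) — not an equilibrium.
(Up, Right): Player 1 gets 4 ≥ 1 from Down, and Player 2 gets 12 ≥ 1 from Left — Nash equilibrium.
(Down, Left): Player 2 prefers Right (11 > 6) — not an equilibrium.
(Down, Right): Player 1 prefers Up (4 > 1) — not an equilibrium.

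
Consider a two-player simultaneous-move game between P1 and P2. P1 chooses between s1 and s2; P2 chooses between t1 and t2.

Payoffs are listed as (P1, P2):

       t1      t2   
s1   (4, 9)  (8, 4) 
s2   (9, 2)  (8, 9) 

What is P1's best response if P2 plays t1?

s2

Against t1, P1 earns 4 from s1 and 9 from s2.
So s2 is the best response.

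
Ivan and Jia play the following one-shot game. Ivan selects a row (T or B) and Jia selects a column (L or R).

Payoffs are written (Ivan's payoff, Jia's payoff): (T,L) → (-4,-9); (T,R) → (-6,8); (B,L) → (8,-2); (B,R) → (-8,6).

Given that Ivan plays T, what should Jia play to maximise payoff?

R

Against T, Jia earns -9 from L and 8 from R.
So R is the best response.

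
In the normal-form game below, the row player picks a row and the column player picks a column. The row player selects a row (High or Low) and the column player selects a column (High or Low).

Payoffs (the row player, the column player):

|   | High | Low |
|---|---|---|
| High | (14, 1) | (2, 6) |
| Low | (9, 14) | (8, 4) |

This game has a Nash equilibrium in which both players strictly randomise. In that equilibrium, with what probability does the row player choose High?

2/3

Let r be the probability that the row player plays High. In a completely mixed equilibrium, the column player must be indifferent between High and Low.
The column player's expected payoff from High is r + 14(1−r); from Low it is 6r + 4(1−r).
Setting these equal: −13r + 14 = 2r + 4, so r = 2/3.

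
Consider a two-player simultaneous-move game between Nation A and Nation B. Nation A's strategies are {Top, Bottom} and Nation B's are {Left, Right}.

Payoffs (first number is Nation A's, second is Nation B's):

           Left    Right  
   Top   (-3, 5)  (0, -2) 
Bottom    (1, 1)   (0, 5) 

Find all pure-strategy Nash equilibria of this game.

(Bottom, Right)

(Top, Left): Nation A prefers Bottom (1 > -3) — not an equilibrium.
(Top, Right): Nation B prefers Left (5 > -2) — not an equilibrium.
(Bottom, Left): Nation B prefers Right (5 > 1) — not an equilibrium.
(Bottom, Right): Nation A gets 0 ≥ 0 from Top, and Nation B gets 5 ≥ 1 from Left — Nash equilibrium.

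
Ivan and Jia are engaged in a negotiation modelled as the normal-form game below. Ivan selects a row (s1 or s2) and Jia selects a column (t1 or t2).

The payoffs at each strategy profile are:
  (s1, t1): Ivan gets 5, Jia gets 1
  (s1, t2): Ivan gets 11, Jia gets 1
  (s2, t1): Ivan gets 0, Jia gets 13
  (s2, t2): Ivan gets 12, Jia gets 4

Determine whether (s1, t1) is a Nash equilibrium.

At (s1, t1), Ivan earns 5; switching to s2 would give 0, so Ivan has no profitable deviation.
Jia earns 1; switching to t2 would give 1, so Jia has no profitable deviation.
Neither player can gain by a unilateral deviation, so this profile is a Nash equilibrium.

Yes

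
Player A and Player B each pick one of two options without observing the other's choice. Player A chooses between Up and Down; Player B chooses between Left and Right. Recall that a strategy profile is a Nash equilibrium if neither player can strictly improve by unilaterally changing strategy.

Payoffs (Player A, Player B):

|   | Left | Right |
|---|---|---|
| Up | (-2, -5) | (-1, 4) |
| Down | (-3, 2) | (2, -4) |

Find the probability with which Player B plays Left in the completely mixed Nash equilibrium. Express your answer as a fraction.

3/4

Let c be the probability that Player B plays Left. In a completely mixed equilibrium, Player A must be indifferent between Up and Down.
Player A's expected payoff from Up is −2c − (1−c); from Down it is −3c + 2(1−c).
Setting these equal: −c − 1 = −5c + 2, so c = 3/4.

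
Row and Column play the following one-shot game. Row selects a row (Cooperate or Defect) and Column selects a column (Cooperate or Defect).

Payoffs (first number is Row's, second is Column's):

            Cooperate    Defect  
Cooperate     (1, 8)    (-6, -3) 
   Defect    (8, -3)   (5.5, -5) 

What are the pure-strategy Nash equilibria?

(Defect, Cooperate)

(Cooperate, Cooperate): Row prefers Defect (8 > 1) — not an equilibrium.
(Cooperate, Defect): Row prefers Defect (5.5 > -6); Column prefers Cooperate (8 > -3) — not an equilibrium.
(Defect, Cooperate): Row gets 8 ≥ 1 from Cooperate, and Column gets -3 ≥ -5 from Defect — Nash equilibrium.
(Defect, Defect): Column prefers Cooperate (-3 > -5) — not an equilibrium.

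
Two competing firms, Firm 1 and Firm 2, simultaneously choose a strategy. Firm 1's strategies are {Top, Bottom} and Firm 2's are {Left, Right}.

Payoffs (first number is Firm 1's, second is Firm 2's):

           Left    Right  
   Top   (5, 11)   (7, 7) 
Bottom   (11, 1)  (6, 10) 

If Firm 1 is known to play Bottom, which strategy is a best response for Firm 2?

Against Bottom, Firm 2 earns 1 from Left and 10 from Right.
So Right is the best response.

Right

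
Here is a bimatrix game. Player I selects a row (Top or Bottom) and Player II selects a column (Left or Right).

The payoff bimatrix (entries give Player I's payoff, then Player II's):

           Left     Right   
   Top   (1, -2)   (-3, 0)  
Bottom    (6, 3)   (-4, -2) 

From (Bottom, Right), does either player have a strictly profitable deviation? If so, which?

Both

Player I at (Bottom, Right) earns -4; deviating to Top yields -3 — a strict improvement.
Player II earns -2; deviating to Left yields 3 — a strict improvement.
Both Player I and Player II have strictly profitable deviations.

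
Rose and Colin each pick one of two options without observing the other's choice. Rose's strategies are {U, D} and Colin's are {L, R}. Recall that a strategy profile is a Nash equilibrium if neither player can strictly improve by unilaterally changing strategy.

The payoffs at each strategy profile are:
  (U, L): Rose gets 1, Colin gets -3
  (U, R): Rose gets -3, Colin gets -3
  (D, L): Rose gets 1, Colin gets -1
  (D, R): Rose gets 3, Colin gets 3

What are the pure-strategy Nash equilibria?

(U, L) and (D, R)

(U, L): Rose gets 1 ≥ 1 from D, and Colin gets -3 ≥ -3 from R — Nash equilibrium.
(U, R): Rose prefers D (3 > -3) — not an equilibrium.
(D, L): Colin prefers R (3 > -1) — not an equilibrium.
(D, R): Rose gets 3 ≥ -3 from U, and Colin gets 3 ≥ -1 from L — Nash equilibrium.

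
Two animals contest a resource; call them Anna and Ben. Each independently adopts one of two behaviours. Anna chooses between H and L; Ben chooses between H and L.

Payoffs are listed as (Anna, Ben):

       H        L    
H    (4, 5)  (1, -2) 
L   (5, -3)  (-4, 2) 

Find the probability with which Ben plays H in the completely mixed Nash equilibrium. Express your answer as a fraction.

Let y be the probability that Ben plays H. In a completely mixed equilibrium, Anna must be indifferent between H and L.
Anna's expected payoff from H is 4y + (1−y); from L it is 5y − 4(1−y).
Setting these equal: 3y + 1 = 9y − 4, so y = 5/6.

5/6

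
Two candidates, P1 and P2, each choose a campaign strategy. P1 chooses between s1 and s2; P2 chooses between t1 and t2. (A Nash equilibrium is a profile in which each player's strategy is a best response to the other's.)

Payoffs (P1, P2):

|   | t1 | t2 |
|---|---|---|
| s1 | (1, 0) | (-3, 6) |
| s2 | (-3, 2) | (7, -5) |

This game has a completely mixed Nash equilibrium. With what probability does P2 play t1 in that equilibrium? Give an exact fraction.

5/7

Let q be the probability that P2 plays t1. In a completely mixed equilibrium, P1 must be indifferent between s1 and s2.
P1's expected payoff from s1 is q − 3(1−q); from s2 it is −3q + 7(1−q).
Setting these equal: 4q − 3 = −10q + 7, so q = 5/7.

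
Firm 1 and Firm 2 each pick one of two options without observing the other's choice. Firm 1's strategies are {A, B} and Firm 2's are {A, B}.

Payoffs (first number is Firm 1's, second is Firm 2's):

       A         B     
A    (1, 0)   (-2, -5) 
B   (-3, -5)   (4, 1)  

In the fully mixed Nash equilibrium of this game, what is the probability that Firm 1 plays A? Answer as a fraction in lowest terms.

6/11

Let p be the probability that Firm 1 plays A. In a completely mixed equilibrium, Firm 2 must be indifferent between A and B.
Firm 2's expected payoff from A is −5(1−p); from B it is −5p + (1−p).
Setting these equal: 5p − 5 = −6p + 1, so p = 6/11.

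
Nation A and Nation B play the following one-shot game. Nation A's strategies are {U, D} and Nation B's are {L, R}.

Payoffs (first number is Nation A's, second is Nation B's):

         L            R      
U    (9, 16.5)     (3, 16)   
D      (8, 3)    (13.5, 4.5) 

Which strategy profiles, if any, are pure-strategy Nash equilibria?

(U, L): Nation A gets 9 ≥ 8 from D, and Nation B gets 16.5 ≥ 16 from R — Nash equilibrium.
(U, R): Nation A prefers D (13.5 > 3); Nation B prefers L (16.5 > 16) — not an equilibrium.
(D, L): Nation A prefers U (9 > 8); Nation B prefers R (4.5 > 3) — not an equilibrium.
(D, R): Nation A gets 13.5 ≥ 3 from U, and Nation B gets 4.5 ≥ 3 from L — Nash equilibrium.

(U, L) and (D, R)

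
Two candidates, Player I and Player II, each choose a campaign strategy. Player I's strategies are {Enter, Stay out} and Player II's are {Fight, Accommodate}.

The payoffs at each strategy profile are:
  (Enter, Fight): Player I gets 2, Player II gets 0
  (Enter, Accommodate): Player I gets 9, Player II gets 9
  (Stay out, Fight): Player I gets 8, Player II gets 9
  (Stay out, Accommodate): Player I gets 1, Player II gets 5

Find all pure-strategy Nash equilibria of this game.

(Enter, Fight): Player I prefers Stay out (8 > 2); Player II prefers Accommodate (9 > 0) — not an equilibrium.
(Enter, Accommodate): Player I gets 9 ≥ 1 from Stay out, and Player II gets 9 ≥ 0 from Fight — Nash equilibrium.
(Stay out, Fight): Player I gets 8 ≥ 2 from Enter, and Player II gets 9 ≥ 5 from Accommodate — Nash equilibrium.
(Stay out, Accommodate): Player I prefers Enter (9 > 1); Player II prefers Fight (9 > 5) — not an equilibrium.

(Enter, Accommodate) and (Stay out, Fight)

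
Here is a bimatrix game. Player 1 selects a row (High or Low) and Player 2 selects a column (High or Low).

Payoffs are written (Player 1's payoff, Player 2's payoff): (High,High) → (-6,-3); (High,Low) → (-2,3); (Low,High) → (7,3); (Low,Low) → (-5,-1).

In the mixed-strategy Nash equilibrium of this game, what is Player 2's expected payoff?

First find p, the probability Player 1 plays High, from Player 2's indifference between High and Low: −3p + 3(1−p) = 3p − (1−p), giving p = 2/5.
Since Player 2 is indifferent in equilibrium, Player 2's expected payoff equals the payoff from either column against (2/5, 3/5). Using High: −3(2/5) + 3(3/5) = 3/5.

3/5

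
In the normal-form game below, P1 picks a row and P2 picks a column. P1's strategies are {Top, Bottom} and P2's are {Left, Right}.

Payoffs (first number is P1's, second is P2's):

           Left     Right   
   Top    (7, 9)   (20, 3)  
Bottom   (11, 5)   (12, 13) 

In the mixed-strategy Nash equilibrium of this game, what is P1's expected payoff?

34/3

First find y, the probability P2 plays Left, from P1's indifference between Top and Bottom: 7y + 20(1−y) = 11y + 12(1−y), giving y = 2/3.
Since P1 is indifferent in equilibrium, P1's expected payoff equals the payoff from either row against (2/3, 1/3). Using Top: 7(2/3) + 20(1/3) = 34/3.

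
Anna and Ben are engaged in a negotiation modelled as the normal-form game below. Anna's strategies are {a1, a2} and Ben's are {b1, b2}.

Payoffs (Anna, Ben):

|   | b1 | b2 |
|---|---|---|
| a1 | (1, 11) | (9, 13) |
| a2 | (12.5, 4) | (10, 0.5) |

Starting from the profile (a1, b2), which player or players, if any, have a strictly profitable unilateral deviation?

Anna at (a1, b2) earns 9; deviating to a2 yields 10 — a strict improvement.
Ben earns 13; deviating to b1 yields 11 — not better.
Only Anna has a strictly profitable deviation.

Anna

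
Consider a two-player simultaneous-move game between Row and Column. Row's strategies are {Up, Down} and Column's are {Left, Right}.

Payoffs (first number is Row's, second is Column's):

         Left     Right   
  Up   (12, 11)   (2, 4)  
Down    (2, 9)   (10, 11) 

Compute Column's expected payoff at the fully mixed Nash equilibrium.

First find x, the probability Row plays Up, from Column's indifference between Left and Right: 11x + 9(1−x) = 4x + 11(1−x), giving x = 2/9.
Since Column is indifferent in equilibrium, Column's expected payoff equals the payoff from either column against (2/9, 7/9). Using Left: 11(2/9) + 9(7/9) = 85/9.

85/9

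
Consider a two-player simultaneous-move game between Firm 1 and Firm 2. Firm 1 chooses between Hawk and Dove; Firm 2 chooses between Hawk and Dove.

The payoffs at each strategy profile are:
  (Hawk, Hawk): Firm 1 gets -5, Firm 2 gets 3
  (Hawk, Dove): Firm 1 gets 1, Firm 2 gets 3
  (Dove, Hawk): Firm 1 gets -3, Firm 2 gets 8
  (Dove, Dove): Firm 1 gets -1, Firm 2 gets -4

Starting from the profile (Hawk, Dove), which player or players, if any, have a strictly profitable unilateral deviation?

Neither

Firm 1 at (Hawk, Dove) earns 1; deviating to Dove yields -1 — not better.
Firm 2 earns 3; deviating to Hawk yields 3 — not better.
Neither player can strictly improve; the profile is a Nash equilibrium.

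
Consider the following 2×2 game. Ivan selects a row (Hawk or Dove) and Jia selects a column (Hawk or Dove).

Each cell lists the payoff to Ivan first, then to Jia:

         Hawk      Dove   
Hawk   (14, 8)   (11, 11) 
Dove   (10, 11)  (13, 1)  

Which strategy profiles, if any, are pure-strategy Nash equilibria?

none

(Hawk, Hawk): Jia prefers Dove (11 > 8) — not an equilibrium.
(Hawk, Dove): Ivan prefers Dove (13 > 11) — not an equilibrium.
(Dove, Hawk): Ivan prefers Hawk (14 > 10) — not an equilibrium.
(Dove, Dove): Jia prefers Hawk (11 > 1) — not an equilibrium.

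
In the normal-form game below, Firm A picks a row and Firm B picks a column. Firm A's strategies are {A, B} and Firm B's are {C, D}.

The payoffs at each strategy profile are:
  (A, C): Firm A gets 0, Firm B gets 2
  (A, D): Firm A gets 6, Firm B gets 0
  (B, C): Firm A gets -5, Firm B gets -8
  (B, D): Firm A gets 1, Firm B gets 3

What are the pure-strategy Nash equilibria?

(A, C): Firm A gets 0 ≥ -5 from B, and Firm B gets 2 ≥ 0 from D — Nash equilibrium.
(A, D): Firm B prefers C (2 > 0) — not an equilibrium.
(B, C): Firm A prefers A (0 > -5); Firm B prefers D (3 > -8) — not an equilibrium.
(B, D): Firm A prefers A (6 > 1) — not an equilibrium.

(A, C)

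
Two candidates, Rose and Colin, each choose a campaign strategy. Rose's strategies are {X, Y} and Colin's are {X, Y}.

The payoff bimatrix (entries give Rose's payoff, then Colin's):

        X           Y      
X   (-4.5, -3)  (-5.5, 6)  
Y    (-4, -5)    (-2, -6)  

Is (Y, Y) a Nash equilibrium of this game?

No

At (Y, Y), Rose earns -2; switching to X would give -5.5, so Rose has no profitable deviation.
Colin earns -6; switching to X would give -5, so Colin would deviate.
Since at least one player can profitably deviate, this is not a Nash equilibrium.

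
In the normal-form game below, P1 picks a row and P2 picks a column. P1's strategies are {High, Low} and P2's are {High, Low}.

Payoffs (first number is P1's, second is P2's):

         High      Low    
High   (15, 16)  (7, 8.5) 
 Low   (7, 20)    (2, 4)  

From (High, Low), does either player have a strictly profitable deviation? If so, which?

P2

P1 at (High, Low) earns 7; deviating to Low yields 2 — not better.
P2 earns 8.5; deviating to High yields 16 — a strict improvement.
Only P2 has a strictly profitable deviation.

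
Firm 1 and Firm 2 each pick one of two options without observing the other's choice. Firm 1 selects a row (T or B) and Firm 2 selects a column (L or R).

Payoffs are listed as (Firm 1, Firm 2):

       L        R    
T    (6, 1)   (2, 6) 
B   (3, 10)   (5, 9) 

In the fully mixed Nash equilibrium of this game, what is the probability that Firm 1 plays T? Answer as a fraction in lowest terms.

1/6

Let x be the probability that Firm 1 plays T. In a completely mixed equilibrium, Firm 2 must be indifferent between L and R.
Firm 2's expected payoff from L is x + 10(1−x); from R it is 6x + 9(1−x).
Setting these equal: −9x + 10 = −3x + 9, so x = 1/6.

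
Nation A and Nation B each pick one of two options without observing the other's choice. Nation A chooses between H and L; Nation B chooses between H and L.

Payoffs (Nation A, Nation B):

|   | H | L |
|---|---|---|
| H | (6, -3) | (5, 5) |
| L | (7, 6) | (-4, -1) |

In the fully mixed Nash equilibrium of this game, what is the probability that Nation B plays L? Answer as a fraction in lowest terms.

Let c be the probability that Nation B plays H. In a completely mixed equilibrium, Nation A must be indifferent between H and L.
Nation A's expected payoff from H is 6c + 5(1−c); from L it is 7c − 4(1−c).
Setting these equal: c + 5 = 11c − 4, so c = 9/10.
Therefore Nation B plays L with probability 1 − 9/10 = 1/10.

1/10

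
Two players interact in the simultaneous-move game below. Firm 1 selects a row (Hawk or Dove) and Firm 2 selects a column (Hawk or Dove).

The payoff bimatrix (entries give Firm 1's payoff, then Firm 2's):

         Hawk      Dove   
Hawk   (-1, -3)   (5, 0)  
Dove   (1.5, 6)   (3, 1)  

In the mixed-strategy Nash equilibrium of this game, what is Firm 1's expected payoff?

7/3

First find y, the probability Firm 2 plays Hawk, from Firm 1's indifference between Hawk and Dove: −y + 5(1−y) = 1.5y + 3(1−y), giving y = 4/9.
Since Firm 1 is indifferent in equilibrium, Firm 1's expected payoff equals the payoff from either row against (4/9, 5/9). Using Hawk: −(4/9) + 5(5/9) = 7/3.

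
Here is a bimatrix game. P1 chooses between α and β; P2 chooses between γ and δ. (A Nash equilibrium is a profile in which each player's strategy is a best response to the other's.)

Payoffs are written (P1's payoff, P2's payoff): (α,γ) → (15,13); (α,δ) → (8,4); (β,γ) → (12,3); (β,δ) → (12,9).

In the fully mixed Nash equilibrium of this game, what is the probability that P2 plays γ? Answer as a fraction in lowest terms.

Let q be the probability that P2 plays γ. In a completely mixed equilibrium, P1 must be indifferent between α and β.
P1's expected payoff from α is 15q + 8(1−q); from β it is 12q + 12(1−q).
Setting these equal: 7q + 8 = 12, so q = 4/7.

4/7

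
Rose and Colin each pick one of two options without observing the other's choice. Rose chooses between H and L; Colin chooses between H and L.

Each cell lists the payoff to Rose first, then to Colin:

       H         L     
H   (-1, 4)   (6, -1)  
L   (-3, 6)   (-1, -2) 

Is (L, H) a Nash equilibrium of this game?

No

At (L, H), Rose earns -3; switching to H would give -1, so Rose would deviate.
Colin earns 6; switching to L would give -2, so Colin has no profitable deviation.
Since at least one player can profitably deviate, this is not a Nash equilibrium.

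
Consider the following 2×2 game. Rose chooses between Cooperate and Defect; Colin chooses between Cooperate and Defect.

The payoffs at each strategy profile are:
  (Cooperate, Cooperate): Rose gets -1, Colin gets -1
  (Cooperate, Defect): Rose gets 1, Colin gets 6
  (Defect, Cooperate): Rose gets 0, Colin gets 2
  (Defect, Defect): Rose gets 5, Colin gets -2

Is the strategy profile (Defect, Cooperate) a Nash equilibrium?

Yes

At (Defect, Cooperate), Rose earns 0; switching to Cooperate would give -1, so Rose has no profitable deviation.
Colin earns 2; switching to Defect would give -2, so Colin has no profitable deviation.
Neither player can gain by a unilateral deviation, so this profile is a Nash equilibrium.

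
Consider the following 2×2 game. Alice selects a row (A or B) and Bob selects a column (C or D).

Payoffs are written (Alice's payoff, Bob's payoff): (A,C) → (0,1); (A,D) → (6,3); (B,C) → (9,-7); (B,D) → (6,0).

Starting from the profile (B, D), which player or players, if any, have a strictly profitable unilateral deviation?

Neither

Alice at (B, D) earns 6; deviating to A yields 6 — not better.
Bob earns 0; deviating to C yields -7 — not better.
Neither player can strictly improve; the profile is a Nash equilibrium.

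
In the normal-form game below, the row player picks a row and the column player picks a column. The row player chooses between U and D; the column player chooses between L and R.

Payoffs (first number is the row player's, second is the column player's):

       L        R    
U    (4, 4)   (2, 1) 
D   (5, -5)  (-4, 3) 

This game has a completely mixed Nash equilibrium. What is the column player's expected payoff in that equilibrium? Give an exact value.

17/11

First find x, the probability the row player plays U, from the column player's indifference between L and R: 4x − 5(1−x) = x + 3(1−x), giving x = 8/11.
Since the column player is indifferent in equilibrium, the column player's expected payoff equals the payoff from either column against (8/11, 3/11). Using L: 4(8/11) − 5(3/11) = 17/11.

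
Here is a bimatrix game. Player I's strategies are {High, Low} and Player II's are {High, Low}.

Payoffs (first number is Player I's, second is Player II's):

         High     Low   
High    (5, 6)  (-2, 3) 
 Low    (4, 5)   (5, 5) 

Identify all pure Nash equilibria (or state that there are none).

(High, High): Player I gets 5 ≥ 4 from Low, and Player II gets 6 ≥ 3 from Low — Nash equilibrium.
(High, Low): Player I prefers Low (5 > -2); Player II prefers High (6 > 3) — not an equilibrium.
(Low, High): Player I prefers High (5 > 4) — not an equilibrium.
(Low, Low): Player I gets 5 ≥ -2 from High, and Player II gets 5 ≥ 5 from High — Nash equilibrium.

(High, High) and (Low, Low)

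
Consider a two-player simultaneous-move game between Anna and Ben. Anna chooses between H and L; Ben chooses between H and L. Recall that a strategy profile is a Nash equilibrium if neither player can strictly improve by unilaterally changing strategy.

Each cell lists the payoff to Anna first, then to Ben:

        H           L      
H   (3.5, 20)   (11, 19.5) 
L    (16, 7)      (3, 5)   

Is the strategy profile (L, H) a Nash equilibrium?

At (L, H), Anna earns 16; switching to H would give 3.5, so Anna has no profitable deviation.
Ben earns 7; switching to L would give 5, so Ben has no profitable deviation.
Neither player can gain by a unilateral deviation, so this profile is a Nash equilibrium.

Yes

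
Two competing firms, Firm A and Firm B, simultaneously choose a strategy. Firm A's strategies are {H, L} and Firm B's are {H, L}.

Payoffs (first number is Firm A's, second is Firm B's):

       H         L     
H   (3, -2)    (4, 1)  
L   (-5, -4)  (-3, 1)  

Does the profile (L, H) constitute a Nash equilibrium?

No

At (L, H), Firm A earns -5; switching to H would give 3, so Firm A would deviate.
Firm B earns -4; switching to L would give 1, so Firm B would deviate.
Since at least one player can profitably deviate, this is not a Nash equilibrium.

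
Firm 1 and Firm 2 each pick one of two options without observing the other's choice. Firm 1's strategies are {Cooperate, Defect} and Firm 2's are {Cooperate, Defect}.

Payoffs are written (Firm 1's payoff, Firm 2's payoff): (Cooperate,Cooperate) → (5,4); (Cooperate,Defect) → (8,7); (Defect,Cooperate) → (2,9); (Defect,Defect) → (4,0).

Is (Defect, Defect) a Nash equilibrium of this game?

No

At (Defect, Defect), Firm 1 earns 4; switching to Cooperate would give 8, so Firm 1 would deviate.
Firm 2 earns 0; switching to Cooperate would give 9, so Firm 2 would deviate.
Since at least one player can profitably deviate, this is not a Nash equilibrium.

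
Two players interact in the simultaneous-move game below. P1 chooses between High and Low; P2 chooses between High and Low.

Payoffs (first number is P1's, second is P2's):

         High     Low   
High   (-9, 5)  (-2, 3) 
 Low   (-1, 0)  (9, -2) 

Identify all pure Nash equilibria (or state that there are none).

(High, High): P1 prefers Low (-1 > -9) — not an equilibrium.
(High, Low): P1 prefers Low (9 > -2); P2 prefers High (5 > 3) — not an equilibrium.
(Low, High): P1 gets -1 ≥ -9 from High, and P2 gets 0 ≥ -2 from Low — Nash equilibrium.
(Low, Low): P2 prefers High (0 > -2) — not an equilibrium.

(Low, High)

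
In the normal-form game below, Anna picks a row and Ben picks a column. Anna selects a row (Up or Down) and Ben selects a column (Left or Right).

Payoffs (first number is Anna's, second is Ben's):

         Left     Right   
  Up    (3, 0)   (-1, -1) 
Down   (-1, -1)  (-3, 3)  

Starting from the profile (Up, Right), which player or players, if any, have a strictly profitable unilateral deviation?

Ben

Anna at (Up, Right) earns -1; deviating to Down yields -3 — not better.
Ben earns -1; deviating to Left yields 0 — a strict improvement.
Only Ben has a strictly profitable deviation.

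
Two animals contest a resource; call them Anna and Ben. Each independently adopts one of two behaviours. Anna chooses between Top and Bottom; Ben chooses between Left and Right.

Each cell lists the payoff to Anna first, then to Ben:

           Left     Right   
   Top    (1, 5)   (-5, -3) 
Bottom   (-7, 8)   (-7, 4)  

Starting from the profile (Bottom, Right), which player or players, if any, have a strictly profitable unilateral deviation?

Anna at (Bottom, Right) earns -7; deviating to Top yields -5 — a strict improvement.
Ben earns 4; deviating to Left yields 8 — a strict improvement.
Both Anna and Ben have strictly profitable deviations.

Both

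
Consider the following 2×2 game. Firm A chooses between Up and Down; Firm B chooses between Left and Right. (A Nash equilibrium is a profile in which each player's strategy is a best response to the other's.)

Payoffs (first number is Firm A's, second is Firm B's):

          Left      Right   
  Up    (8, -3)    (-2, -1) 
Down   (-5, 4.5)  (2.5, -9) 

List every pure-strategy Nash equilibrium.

(Up, Left): Firm B prefers Right (-1 > -3) — not an equilibrium.
(Up, Right): Firm A prefers Down (2.5 > -2) — not an equilibrium.
(Down, Left): Firm A prefers Up (8 > -5) — not an equilibrium.
(Down, Right): Firm B prefers Left (4.5 > -9) — not an equilibrium.

none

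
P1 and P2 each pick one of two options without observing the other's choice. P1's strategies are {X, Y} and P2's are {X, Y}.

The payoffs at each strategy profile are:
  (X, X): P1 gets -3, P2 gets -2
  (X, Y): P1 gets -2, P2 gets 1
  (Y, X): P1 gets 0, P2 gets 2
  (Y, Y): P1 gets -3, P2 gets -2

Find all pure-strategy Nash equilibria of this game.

(X, Y) and (Y, X)

(X, X): P1 prefers Y (0 > -3); P2 prefers Y (1 > -2) — not an equilibrium.
(X, Y): P1 gets -2 ≥ -3 from Y, and P2 gets 1 ≥ -2 from X — Nash equilibrium.
(Y, X): P1 gets 0 ≥ -3 from X, and P2 gets 2 ≥ -2 from Y — Nash equilibrium.
(Y, Y): P1 prefers X (-2 > -3); P2 prefers X (2 > -2) — not an equilibrium.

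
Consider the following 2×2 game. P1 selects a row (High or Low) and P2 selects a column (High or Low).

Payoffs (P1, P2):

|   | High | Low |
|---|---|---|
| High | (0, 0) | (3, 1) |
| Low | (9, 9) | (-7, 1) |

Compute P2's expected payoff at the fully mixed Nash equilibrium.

First find p, the probability P1 plays High, from P2's indifference between High and Low: 9(1−p) = p + (1−p), giving p = 8/9.
Since P2 is indifferent in equilibrium, P2's expected payoff equals the payoff from either column against (8/9, 1/9). Using High: 9(1/9) = 1.

1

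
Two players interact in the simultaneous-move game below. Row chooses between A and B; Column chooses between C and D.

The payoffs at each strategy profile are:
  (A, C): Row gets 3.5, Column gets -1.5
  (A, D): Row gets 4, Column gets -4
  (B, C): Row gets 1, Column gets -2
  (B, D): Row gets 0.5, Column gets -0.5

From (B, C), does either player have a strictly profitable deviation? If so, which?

Row at (B, C) earns 1; deviating to A yields 3.5 — a strict improvement.
Column earns -2; deviating to D yields -0.5 — a strict improvement.
Both Row and Column have strictly profitable deviations.

Both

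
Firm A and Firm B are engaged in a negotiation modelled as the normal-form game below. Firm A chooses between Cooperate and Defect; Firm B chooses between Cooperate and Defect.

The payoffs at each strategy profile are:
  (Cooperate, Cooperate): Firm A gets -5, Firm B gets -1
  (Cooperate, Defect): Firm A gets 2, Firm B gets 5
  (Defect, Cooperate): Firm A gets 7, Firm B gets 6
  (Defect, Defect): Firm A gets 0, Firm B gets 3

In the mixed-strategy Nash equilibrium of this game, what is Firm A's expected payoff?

First find y, the probability Firm B plays Cooperate, from Firm A's indifference between Cooperate and Defect: −5y + 2(1−y) = 7y, giving y = 1/7.
Since Firm A is indifferent in equilibrium, Firm A's expected payoff equals the payoff from either row against (1/7, 6/7). Using Cooperate: −5(1/7) + 2(6/7) = 1.

1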